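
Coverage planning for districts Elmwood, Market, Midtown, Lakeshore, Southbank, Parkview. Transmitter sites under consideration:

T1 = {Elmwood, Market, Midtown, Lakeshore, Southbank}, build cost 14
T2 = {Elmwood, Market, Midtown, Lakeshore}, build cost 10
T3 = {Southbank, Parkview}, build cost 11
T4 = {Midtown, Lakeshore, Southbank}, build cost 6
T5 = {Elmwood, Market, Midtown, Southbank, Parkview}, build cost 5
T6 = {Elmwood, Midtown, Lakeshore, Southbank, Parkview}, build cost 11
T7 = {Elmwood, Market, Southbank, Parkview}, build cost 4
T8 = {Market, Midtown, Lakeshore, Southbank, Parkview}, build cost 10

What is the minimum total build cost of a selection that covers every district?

T4, T7 cover every district at build cost 6 + 4 = 10.
Any cover uses at least 2 transmitter sites; among all covering selections none totals below 10.
Greedy by coverage-per-build cost would pick T5, T4 for 11 — worse than the optimum 10.

10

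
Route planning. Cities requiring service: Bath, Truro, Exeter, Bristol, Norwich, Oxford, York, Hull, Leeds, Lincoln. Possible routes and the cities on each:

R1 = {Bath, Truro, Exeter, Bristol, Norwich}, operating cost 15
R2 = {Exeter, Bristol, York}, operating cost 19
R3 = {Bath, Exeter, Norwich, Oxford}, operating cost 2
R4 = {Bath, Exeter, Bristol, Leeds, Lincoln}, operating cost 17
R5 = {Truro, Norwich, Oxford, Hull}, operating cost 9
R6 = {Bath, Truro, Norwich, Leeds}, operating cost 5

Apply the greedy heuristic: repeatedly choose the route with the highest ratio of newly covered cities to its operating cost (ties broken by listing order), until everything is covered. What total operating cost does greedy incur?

52

Pick 1: R3 adds 4 new (Bath, Exeter, Norwich, Oxford) at operating cost 2 (ratio 4/2).
Pick 2: R6 adds 2 new (Truro, Leeds) at operating cost 5 (ratio 2/5).
Pick 3: R4 adds 2 new (Bristol, Lincoln) at operating cost 17 (ratio 2/17).
Pick 4: R5 adds 1 new (Hull) at operating cost 9 (ratio 1/9).
Pick 5: R2 adds 1 new (York) at operating cost 19 (ratio 1/19).
Greedy total operating cost: 2 + 5 + 17 + 9 + 19 = 52. (The true optimum is 45, so greedy overshoots here.)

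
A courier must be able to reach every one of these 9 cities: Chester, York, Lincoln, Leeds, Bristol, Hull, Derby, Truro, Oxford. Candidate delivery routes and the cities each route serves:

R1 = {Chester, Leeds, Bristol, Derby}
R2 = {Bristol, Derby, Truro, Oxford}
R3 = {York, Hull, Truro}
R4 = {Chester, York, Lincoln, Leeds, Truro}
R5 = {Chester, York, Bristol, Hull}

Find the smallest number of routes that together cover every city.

3

R2, R3, R4 together cover {Chester, York, Lincoln, Leeds, Bristol, Hull, Derby, Truro, Oxford} — every city.
No 2 of the 5 routes cover everything (all 10 pairs fall short), so 3 is minimum.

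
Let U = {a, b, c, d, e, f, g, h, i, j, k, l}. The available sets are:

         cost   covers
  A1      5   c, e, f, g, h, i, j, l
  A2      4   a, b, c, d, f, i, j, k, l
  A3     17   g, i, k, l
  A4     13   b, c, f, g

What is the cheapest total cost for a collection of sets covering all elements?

A1, A2 cover every element at cost 5 + 4 = 9.
Any cover uses at least 2 sets; among all covering selections none totals below 9.

9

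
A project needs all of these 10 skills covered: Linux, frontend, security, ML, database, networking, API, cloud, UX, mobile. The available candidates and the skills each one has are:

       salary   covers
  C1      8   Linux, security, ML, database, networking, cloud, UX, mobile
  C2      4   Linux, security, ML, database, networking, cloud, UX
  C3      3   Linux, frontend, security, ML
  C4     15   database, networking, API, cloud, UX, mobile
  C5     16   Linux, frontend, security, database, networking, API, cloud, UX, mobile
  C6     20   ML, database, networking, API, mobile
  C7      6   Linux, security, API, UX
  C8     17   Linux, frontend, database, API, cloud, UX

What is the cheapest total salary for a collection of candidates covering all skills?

17

C1, C3, C7 cover every skill at salary 8 + 3 + 6 = 17.
Any cover uses at least 2 candidates; among all covering selections none totals below 17.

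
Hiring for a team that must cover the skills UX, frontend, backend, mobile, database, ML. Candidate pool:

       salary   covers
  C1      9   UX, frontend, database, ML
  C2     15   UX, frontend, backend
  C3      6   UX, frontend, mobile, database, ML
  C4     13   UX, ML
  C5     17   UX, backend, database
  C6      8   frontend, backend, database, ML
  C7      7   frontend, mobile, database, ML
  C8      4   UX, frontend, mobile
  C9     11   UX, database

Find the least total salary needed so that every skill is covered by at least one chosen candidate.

12

C6, C8 cover every skill at salary 8 + 4 = 12.
Any cover uses at least 2 candidates; among all covering selections none totals below 12.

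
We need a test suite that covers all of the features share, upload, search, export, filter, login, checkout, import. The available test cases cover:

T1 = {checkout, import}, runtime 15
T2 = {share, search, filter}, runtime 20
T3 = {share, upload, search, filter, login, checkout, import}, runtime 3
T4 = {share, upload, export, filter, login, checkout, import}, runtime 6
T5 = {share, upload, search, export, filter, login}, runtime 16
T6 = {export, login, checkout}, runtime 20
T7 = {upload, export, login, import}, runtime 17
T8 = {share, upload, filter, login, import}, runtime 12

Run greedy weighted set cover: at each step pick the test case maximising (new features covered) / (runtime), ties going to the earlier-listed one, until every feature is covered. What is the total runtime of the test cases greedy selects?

Pick 1: T3 adds 7 new (share, upload, search, filter, login, checkout, import) at runtime 3 (ratio 7/3).
Pick 2: T4 adds 1 new (export) at runtime 6 (ratio 1/6).
Greedy total runtime: 3 + 6 = 9.

9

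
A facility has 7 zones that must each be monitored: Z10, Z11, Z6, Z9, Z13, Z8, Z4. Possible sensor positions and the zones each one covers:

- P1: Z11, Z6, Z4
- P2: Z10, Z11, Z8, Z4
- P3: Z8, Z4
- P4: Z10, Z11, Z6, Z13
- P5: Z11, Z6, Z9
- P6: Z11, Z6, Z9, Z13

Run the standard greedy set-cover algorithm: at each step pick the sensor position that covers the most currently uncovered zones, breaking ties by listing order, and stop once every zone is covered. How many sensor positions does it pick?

2

Pick 1: P2 covers 4 new zones (Z10, Z11, Z8, Z4).
Pick 2: P6 covers 3 new zones (Z6, Z9, Z13).
Greedy uses 2 sensor positions.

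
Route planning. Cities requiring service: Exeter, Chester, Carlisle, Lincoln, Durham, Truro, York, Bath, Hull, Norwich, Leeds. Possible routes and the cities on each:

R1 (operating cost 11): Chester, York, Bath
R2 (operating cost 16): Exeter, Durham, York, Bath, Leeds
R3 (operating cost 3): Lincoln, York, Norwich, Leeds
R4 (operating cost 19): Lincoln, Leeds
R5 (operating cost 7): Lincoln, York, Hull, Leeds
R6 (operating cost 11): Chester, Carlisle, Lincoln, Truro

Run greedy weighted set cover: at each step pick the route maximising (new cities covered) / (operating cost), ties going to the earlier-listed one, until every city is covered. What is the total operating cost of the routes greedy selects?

37

Pick 1: R3 adds 4 new (Lincoln, York, Norwich, Leeds) at operating cost 3 (ratio 4/3).
Pick 2: R6 adds 3 new (Chester, Carlisle, Truro) at operating cost 11 (ratio 3/11).
Pick 3: R2 adds 3 new (Exeter, Durham, Bath) at operating cost 16 (ratio 3/16).
Pick 4: R5 adds 1 new (Hull) at operating cost 7 (ratio 1/7).
Greedy total operating cost: 3 + 11 + 16 + 7 = 37.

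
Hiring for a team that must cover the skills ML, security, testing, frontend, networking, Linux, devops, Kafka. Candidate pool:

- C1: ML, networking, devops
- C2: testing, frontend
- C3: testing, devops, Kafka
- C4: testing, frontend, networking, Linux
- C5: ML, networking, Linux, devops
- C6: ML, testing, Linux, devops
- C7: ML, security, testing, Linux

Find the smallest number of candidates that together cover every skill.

3

C3, C4, C7 together cover {ML, security, testing, frontend, networking, Linux, devops, Kafka} — every skill.
No 2 of the 7 candidates cover everything (all 21 pairs fall short), so 3 is minimum.
Greedy (largest uncovered first) would take C4, C1, C3, C7 — 4 candidates — but 3 suffice.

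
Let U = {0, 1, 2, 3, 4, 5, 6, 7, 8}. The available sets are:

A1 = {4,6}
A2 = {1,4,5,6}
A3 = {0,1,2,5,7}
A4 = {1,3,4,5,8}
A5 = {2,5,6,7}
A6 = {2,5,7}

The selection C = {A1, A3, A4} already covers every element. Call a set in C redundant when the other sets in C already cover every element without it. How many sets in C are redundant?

0

Drop A1: 6 uncovered — not redundant.
Drop A3: 0, 2, 7 uncovered — not redundant.
Drop A4: 3, 8 uncovered — not redundant.
None of the sets in C is redundant.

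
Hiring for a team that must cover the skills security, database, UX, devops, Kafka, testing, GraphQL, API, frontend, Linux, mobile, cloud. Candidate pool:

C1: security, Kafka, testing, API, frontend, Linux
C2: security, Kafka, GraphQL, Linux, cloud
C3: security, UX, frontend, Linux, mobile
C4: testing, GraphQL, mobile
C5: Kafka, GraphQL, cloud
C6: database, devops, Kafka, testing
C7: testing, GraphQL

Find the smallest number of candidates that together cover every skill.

C1, C2, C3, C6 together cover {security, database, UX, devops, Kafka, testing, GraphQL, API, frontend, Linux, mobile, cloud} — every skill.
No 3 of the 7 candidates cover everything (all 35 triples fall short), so 4 is minimum.

4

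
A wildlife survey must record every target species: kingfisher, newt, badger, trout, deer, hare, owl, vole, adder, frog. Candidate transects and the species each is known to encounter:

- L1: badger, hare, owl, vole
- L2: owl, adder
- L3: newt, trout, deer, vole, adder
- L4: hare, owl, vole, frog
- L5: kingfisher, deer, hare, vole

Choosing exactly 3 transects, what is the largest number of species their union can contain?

9

Choosing L1, L3, L4 covers {newt, badger, trout, deer, hare, owl, vole, adder, frog} — 9 species.
No choice of 3 transects does better; here kingfisher is left uncovered.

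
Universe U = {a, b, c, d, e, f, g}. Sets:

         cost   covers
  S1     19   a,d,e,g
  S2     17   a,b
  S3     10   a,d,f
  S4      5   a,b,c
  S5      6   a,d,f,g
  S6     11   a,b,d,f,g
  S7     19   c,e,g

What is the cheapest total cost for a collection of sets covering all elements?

30

S6, S7 cover every element at cost 11 + 19 = 30.
Any cover uses at least 2 sets; among all covering selections none totals below 30.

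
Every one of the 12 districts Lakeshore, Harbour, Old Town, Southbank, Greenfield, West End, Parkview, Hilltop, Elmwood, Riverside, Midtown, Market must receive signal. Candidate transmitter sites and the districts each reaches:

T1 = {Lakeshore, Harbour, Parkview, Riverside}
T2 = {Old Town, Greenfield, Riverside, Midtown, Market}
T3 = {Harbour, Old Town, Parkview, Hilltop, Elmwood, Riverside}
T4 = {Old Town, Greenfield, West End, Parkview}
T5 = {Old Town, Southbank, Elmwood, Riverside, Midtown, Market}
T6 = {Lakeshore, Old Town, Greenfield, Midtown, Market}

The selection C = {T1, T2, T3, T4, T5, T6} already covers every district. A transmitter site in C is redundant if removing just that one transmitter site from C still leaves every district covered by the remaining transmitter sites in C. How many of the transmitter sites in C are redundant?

Drop T1: the rest still cover every district — redundant.
Drop T2: the rest still cover every district — redundant.
Drop T3: Hilltop uncovered — not redundant.
Drop T4: West End uncovered — not redundant.
Drop T5: Southbank uncovered — not redundant.
Drop T6: the rest still cover every district — redundant.
3 redundant: T1, T2, T6.

3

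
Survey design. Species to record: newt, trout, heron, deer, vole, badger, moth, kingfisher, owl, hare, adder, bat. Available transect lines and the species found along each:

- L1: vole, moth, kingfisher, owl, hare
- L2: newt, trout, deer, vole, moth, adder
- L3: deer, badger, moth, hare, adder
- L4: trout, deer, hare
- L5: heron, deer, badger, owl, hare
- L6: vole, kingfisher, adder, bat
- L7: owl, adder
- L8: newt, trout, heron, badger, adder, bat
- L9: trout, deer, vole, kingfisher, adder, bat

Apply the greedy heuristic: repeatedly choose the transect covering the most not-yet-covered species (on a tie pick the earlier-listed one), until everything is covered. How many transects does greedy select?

Pick 1: L2 covers 6 new species (newt, trout, deer, vole, moth, adder).
Pick 2: L5 covers 4 new species (heron, badger, owl, hare).
Pick 3: L6 covers 2 new species (kingfisher, bat).
Greedy uses 3 transects.

3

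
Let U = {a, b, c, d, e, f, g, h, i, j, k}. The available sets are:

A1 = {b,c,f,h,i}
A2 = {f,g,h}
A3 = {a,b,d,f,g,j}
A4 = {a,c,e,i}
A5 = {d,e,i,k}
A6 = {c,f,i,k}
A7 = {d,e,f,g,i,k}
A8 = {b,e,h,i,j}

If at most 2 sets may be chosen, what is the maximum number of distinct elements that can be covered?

9

Choosing A1, A3 covers {a, b, c, d, f, g, h, i, j} — 9 elements.
No choice of 2 sets does better; here e, k are left uncovered.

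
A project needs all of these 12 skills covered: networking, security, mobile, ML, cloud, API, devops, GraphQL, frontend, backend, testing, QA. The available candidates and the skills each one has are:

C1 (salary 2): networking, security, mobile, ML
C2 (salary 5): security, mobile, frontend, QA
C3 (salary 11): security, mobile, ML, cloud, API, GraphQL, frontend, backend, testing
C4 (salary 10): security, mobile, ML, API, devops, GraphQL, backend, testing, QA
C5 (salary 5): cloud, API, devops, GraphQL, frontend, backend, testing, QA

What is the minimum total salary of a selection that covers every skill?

C1, C5 cover every skill at salary 2 + 5 = 7.
Any cover uses at least 2 candidates; among all covering selections none totals below 7.

7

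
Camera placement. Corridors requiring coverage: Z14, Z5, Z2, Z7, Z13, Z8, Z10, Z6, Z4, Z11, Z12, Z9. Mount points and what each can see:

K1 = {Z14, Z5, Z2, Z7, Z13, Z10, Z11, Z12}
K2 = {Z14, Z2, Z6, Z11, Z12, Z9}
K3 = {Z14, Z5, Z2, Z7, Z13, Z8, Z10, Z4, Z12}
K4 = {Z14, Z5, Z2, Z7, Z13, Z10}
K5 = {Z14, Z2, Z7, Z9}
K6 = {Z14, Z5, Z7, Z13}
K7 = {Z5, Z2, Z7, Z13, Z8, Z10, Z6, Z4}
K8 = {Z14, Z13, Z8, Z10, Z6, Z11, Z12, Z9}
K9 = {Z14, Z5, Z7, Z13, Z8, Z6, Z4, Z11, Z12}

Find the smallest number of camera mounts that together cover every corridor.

K2, K3 together cover {Z14, Z5, Z2, Z7, Z13, Z8, Z10, Z6, Z4, Z11, Z12, Z9} — every corridor.
No single camera mount contains all 12 corridors, so 2 is optimal.

2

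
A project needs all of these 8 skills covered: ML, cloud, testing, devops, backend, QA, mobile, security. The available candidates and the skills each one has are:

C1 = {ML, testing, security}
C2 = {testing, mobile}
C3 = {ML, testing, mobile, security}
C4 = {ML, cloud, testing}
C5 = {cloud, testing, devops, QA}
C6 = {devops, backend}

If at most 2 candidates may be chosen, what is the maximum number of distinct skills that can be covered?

7

Choosing C3, C5 covers {ML, cloud, testing, devops, QA, mobile, security} — 7 skills.
No choice of 2 candidates does better; here backend is left uncovered.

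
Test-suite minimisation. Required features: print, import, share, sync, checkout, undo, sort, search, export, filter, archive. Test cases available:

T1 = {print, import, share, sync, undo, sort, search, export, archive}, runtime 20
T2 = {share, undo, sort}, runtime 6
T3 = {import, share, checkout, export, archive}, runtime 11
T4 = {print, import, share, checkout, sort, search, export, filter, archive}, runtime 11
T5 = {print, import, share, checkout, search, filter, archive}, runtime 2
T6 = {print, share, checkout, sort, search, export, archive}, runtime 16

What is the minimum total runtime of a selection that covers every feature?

T1, T5 cover every feature at runtime 20 + 2 = 22.
Any cover uses at least 2 test cases; among all covering selections none totals below 22.

22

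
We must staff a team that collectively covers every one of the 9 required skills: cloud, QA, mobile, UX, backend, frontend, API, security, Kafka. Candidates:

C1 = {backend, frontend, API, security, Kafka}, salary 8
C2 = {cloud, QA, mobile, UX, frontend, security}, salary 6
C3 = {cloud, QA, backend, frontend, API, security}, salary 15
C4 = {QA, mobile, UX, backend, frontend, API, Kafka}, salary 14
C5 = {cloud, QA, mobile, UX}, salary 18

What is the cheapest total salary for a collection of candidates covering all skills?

C1, C2 cover every skill at salary 8 + 6 = 14.
Any cover uses at least 2 candidates; among all covering selections none totals below 14.

14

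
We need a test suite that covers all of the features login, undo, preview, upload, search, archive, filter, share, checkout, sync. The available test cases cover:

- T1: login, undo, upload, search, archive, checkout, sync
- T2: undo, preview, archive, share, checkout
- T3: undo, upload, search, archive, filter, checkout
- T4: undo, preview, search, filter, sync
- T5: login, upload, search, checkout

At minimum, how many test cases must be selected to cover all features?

3

T1, T2, T3 together cover {login, undo, preview, upload, search, archive, filter, share, checkout, sync} — every feature.
No 2 of the 5 test cases cover everything (all 10 pairs fall short), so 3 is minimum.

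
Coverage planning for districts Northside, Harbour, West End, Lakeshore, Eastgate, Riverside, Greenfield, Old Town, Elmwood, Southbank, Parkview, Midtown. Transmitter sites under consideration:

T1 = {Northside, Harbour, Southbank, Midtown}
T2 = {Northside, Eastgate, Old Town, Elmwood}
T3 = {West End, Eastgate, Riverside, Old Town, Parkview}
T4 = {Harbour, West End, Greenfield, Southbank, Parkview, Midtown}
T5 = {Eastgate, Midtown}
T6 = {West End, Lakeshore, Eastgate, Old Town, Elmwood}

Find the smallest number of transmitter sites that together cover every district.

T1, T3, T4, T6 together cover {Northside, Harbour, West End, Lakeshore, Eastgate, Riverside, Greenfield, Old Town, Elmwood, Southbank, Parkview, Midtown} — every district.
No 3 of the 6 transmitter sites cover everything (all 20 triples fall short), so 4 is minimum.

4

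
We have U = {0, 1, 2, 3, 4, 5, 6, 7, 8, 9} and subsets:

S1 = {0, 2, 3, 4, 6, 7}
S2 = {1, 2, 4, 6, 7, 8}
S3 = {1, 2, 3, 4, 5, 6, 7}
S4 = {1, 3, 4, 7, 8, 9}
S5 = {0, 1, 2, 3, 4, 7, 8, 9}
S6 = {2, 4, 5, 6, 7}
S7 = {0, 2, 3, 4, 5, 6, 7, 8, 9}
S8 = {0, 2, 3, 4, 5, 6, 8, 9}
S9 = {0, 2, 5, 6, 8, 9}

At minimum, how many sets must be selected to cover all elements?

S2, S7 together cover {0, 1, 2, 3, 4, 5, 6, 7, 8, 9} — every element.
No single set contains all 10 elements, so 2 is optimal.

2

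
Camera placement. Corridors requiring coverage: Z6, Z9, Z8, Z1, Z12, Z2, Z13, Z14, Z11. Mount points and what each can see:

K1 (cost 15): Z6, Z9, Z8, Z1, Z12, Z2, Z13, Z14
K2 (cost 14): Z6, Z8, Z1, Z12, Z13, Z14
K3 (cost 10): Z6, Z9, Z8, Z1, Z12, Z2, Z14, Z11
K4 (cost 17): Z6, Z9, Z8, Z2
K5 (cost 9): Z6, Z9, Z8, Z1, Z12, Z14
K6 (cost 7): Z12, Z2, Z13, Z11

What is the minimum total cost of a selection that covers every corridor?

16

K5, K6 cover every corridor at cost 9 + 7 = 16.
Any cover uses at least 2 camera mounts; among all covering selections none totals below 16.
Greedy by coverage-per-cost would pick K3, K6 for 17 — worse than the optimum 16.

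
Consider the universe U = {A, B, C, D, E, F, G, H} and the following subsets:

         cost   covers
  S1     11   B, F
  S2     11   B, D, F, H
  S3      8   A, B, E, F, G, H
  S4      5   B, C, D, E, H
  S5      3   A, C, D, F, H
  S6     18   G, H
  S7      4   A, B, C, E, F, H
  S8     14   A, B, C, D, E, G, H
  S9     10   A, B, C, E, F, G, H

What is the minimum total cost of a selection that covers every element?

11

S3, S5 cover every element at cost 8 + 3 = 11.
Any cover uses at least 2 sets; among all covering selections none totals below 11.
Greedy by coverage-per-cost would pick S5, S7, S3 for 15 — worse than the optimum 11.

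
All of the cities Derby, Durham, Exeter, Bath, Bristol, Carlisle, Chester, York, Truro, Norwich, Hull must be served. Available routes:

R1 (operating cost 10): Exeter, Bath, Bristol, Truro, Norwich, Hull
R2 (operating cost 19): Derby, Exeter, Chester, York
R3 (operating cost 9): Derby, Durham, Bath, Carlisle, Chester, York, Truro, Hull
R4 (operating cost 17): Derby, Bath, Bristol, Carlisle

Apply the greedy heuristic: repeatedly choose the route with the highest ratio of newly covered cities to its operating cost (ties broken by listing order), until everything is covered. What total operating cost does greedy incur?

Pick 1: R3 adds 8 new (Derby, Durham, Bath, Carlisle, Chester, York, Truro, Hull) at operating cost 9 (ratio 8/9).
Pick 2: R1 adds 3 new (Exeter, Bristol, Norwich) at operating cost 10 (ratio 3/10).
Greedy total operating cost: 9 + 10 = 19.

19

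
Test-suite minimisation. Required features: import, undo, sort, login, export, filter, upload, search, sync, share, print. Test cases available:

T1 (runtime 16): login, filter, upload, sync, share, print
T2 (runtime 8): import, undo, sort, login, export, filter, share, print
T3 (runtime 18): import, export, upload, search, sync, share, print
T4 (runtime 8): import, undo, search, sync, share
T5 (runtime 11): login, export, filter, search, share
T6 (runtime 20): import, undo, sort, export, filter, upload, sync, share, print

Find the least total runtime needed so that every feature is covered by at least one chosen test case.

T2, T3 cover every feature at runtime 8 + 18 = 26.
Any cover uses at least 2 test cases; among all covering selections none totals below 26.
Greedy by coverage-per-runtime would pick T2, T4, T1 for 32 — worse than the optimum 26.

26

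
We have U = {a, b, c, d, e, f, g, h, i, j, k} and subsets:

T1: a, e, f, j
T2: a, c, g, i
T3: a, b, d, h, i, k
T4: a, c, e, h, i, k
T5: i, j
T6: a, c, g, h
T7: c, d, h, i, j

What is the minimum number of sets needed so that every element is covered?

T1, T2, T3 together cover {a, b, c, d, e, f, g, h, i, j, k} — every element.
No 2 of the 7 sets cover everything (all 21 pairs fall short), so 3 is minimum.

3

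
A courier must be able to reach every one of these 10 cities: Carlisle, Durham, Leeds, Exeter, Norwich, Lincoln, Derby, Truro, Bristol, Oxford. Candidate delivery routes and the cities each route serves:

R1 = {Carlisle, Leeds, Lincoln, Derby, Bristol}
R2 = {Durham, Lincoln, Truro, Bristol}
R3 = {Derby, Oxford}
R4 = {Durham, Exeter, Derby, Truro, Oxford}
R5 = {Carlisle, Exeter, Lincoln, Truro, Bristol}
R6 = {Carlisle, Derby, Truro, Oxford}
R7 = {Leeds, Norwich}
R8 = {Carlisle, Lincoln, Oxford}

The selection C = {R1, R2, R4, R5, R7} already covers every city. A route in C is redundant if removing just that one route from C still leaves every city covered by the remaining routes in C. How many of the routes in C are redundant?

Drop R1: the rest still cover every city — redundant.
Drop R2: the rest still cover every city — redundant.
Drop R4: Oxford uncovered — not redundant.
Drop R5: the rest still cover every city — redundant.
Drop R7: Norwich uncovered — not redundant.
3 redundant: R1, R2, R5.

3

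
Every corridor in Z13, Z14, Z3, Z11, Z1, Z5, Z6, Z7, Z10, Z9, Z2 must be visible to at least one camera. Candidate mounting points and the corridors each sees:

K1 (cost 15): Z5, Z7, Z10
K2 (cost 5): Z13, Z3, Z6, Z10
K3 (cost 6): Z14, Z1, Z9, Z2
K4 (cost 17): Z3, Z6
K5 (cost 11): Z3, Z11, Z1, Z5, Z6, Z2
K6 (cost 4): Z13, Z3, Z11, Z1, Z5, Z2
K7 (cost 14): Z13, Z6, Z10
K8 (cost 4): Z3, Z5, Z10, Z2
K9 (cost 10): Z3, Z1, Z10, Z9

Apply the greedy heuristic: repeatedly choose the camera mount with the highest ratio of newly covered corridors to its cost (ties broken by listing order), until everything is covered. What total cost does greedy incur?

Pick 1: K6 adds 6 new (Z13, Z3, Z11, Z1, Z5, Z2) at cost 4 (ratio 6/4).
Pick 2: K2 adds 2 new (Z6, Z10) at cost 5 (ratio 2/5).
Pick 3: K3 adds 2 new (Z14, Z9) at cost 6 (ratio 2/6).
Pick 4: K1 adds 1 new (Z7) at cost 15 (ratio 1/15).
Greedy total cost: 4 + 5 + 6 + 15 = 30.

30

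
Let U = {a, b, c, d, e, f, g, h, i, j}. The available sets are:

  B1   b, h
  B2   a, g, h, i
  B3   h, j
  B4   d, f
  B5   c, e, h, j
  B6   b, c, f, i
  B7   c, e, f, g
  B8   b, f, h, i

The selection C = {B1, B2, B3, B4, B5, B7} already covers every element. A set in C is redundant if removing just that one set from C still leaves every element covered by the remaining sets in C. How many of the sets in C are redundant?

Drop B1: b uncovered — not redundant.
Drop B2: a, i uncovered — not redundant.
Drop B3: the rest still cover every element — redundant.
Drop B4: d uncovered — not redundant.
Drop B5: the rest still cover every element — redundant.
Drop B7: the rest still cover every element — redundant.
3 redundant: B3, B5, B7.

3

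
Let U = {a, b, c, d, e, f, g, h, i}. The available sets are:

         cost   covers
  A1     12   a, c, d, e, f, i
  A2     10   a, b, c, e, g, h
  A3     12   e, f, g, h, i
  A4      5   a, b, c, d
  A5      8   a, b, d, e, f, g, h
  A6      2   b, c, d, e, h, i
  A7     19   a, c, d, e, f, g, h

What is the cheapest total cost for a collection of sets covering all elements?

10

A5, A6 cover every element at cost 8 + 2 = 10.
Any cover uses at least 2 sets; among all covering selections none totals below 10.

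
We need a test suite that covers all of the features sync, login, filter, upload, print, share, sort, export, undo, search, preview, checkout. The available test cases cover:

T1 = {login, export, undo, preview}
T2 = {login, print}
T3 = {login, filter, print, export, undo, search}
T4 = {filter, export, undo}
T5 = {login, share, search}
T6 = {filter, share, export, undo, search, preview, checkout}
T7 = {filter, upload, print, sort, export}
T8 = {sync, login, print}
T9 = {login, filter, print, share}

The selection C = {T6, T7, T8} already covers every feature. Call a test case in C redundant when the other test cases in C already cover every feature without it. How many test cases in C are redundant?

0

Drop T6: share, undo, search, preview, … uncovered — not redundant.
Drop T7: upload, sort uncovered — not redundant.
Drop T8: sync, login uncovered — not redundant.
None of the test cases in C is redundant.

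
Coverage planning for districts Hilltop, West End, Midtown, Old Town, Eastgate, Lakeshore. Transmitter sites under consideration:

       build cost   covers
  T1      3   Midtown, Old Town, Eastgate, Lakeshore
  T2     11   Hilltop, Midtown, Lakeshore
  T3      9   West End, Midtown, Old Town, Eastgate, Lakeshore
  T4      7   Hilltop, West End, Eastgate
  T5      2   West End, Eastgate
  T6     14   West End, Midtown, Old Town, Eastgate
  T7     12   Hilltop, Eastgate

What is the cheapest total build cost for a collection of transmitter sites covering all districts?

10

T1, T4 cover every district at build cost 3 + 7 = 10.
Any cover uses at least 2 transmitter sites; among all covering selections none totals below 10.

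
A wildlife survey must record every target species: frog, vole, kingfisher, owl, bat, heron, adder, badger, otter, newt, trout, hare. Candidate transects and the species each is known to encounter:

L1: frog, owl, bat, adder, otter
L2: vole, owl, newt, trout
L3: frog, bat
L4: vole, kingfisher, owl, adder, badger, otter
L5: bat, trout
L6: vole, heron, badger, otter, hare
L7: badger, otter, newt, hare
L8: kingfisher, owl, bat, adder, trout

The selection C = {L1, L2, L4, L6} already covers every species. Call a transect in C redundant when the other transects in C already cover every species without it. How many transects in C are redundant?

0

Drop L1: frog, bat uncovered — not redundant.
Drop L2: newt, trout uncovered — not redundant.
Drop L4: kingfisher uncovered — not redundant.
Drop L6: heron, hare uncovered — not redundant.
None of the transects in C is redundant.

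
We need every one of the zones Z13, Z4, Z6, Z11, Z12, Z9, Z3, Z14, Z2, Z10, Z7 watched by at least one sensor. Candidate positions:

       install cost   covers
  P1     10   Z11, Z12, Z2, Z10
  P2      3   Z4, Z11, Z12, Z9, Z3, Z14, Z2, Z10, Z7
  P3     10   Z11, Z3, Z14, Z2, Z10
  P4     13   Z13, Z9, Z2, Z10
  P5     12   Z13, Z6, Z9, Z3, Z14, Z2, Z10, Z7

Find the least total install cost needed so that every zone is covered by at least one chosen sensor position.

P2, P5 cover every zone at install cost 3 + 12 = 15.
Any cover uses at least 2 sensor positions; among all covering selections none totals below 15.

15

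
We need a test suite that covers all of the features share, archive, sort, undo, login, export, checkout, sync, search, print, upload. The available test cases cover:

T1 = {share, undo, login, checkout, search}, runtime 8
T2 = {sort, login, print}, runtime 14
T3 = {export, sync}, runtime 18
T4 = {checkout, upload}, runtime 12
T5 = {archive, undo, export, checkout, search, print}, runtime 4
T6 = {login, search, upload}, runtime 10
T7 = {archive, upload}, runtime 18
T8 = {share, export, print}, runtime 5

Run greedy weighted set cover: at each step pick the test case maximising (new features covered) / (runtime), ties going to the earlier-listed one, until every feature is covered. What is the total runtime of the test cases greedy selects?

Pick 1: T5 adds 6 new (archive, undo, export, checkout, search, print) at runtime 4 (ratio 6/4).
Pick 2: T1 adds 2 new (share, login) at runtime 8 (ratio 2/8).
Pick 3: T6 adds 1 new (upload) at runtime 10 (ratio 1/10).
Pick 4: T2 adds 1 new (sort) at runtime 14 (ratio 1/14).
Pick 5: T3 adds 1 new (sync) at runtime 18 (ratio 1/18).
Greedy total runtime: 4 + 8 + 10 + 14 + 18 = 54. (The true optimum is 51, so greedy overshoots here.)

54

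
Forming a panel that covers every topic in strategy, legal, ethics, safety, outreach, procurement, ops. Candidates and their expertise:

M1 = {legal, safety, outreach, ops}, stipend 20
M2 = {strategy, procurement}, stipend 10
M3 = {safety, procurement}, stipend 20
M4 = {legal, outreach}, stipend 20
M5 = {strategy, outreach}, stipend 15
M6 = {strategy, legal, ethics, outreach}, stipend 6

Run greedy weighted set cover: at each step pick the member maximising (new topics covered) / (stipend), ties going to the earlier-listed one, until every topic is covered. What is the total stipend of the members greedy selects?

36

Pick 1: M6 adds 4 new (strategy, legal, ethics, outreach) at stipend 6 (ratio 4/6).
Pick 2: M1 adds 2 new (safety, ops) at stipend 20 (ratio 2/20).
Pick 3: M2 adds 1 new (procurement) at stipend 10 (ratio 1/10).
Greedy total stipend: 6 + 20 + 10 = 36.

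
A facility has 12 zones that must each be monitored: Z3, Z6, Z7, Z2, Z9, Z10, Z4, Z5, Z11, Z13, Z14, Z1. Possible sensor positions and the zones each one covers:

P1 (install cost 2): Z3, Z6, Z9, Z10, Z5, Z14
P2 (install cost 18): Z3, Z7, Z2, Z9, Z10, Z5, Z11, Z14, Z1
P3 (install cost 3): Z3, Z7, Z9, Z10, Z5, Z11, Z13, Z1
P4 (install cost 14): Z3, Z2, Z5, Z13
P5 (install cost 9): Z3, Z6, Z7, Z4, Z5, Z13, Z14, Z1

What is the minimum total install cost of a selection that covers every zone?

26

P3, P4, P5 cover every zone at install cost 3 + 14 + 9 = 26.
Any cover uses at least 2 sensor positions; among all covering selections none totals below 26.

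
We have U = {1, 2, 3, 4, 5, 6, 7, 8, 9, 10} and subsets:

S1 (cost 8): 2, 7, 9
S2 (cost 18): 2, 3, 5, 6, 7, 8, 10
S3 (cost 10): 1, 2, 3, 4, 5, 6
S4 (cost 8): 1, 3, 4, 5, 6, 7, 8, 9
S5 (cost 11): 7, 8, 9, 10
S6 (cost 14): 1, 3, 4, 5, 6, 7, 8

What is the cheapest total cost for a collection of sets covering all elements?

S3, S5 cover every element at cost 10 + 11 = 21.
Any cover uses at least 2 sets; among all covering selections none totals below 21.

21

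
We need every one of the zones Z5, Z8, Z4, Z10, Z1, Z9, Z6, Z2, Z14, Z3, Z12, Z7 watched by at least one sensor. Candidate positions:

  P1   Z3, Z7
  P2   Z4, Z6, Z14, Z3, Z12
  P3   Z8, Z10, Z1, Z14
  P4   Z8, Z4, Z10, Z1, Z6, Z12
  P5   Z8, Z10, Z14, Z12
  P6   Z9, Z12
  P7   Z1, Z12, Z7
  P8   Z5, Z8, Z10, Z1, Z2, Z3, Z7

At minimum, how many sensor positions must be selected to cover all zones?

P2, P6, P8 together cover {Z5, Z8, Z4, Z10, Z1, Z9, Z6, Z2, Z14, Z3, Z12, Z7} — every zone.
No 2 of the 8 sensor positions cover everything (all 28 pairs fall short), so 3 is minimum.

3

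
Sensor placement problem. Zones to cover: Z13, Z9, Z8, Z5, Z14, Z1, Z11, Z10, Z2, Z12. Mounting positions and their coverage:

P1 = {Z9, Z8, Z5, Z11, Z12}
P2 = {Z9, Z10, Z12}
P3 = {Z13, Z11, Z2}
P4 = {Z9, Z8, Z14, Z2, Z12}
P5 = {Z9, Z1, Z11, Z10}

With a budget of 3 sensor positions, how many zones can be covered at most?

9

Choosing P1, P3, P5 covers {Z13, Z9, Z8, Z5, Z1, Z11, Z10, Z2, Z12} — 9 zones.
No choice of 3 sensor positions does better; here Z14 is left uncovered.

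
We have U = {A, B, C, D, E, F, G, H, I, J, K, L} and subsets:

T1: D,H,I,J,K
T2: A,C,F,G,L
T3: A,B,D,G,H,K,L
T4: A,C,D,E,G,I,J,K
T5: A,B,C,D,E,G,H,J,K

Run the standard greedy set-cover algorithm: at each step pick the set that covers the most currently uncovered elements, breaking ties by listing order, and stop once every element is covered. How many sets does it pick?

Pick 1: T5 covers 9 new elements (A, B, C, D, E, G, H, J, K).
Pick 2: T2 covers 2 new elements (F, L).
Pick 3: T1 covers 1 new elements (I).
Greedy uses 3 sets.

3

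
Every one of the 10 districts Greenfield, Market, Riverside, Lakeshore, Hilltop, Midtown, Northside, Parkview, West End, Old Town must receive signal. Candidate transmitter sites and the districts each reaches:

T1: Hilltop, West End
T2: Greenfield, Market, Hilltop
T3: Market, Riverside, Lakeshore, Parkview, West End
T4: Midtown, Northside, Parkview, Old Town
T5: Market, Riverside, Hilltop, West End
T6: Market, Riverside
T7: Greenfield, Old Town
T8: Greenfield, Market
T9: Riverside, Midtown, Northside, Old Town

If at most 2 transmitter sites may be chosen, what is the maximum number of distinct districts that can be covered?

8

Choosing T3, T4 covers {Market, Riverside, Lakeshore, Midtown, Northside, Parkview, West End, Old Town} — 8 districts.
No choice of 2 transmitter sites does better; here Greenfield, Hilltop are left uncovered.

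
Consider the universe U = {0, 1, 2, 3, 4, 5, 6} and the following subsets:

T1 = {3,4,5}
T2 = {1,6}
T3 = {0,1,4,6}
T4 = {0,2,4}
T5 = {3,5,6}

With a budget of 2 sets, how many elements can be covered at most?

6

Choosing T1, T3 covers {0, 1, 3, 4, 5, 6} — 6 elements.
No choice of 2 sets does better; here 2 is left uncovered.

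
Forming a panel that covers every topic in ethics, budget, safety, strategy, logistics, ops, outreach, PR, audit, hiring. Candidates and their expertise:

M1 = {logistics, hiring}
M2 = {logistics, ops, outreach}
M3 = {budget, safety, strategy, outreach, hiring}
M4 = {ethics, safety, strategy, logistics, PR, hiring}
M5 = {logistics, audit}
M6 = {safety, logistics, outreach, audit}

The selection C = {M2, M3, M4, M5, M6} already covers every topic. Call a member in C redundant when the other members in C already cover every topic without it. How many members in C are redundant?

Drop M2: ops uncovered — not redundant.
Drop M3: budget uncovered — not redundant.
Drop M4: ethics, PR uncovered — not redundant.
Drop M5: the rest still cover every topic — redundant.
Drop M6: the rest still cover every topic — redundant.
2 redundant: M5, M6.

2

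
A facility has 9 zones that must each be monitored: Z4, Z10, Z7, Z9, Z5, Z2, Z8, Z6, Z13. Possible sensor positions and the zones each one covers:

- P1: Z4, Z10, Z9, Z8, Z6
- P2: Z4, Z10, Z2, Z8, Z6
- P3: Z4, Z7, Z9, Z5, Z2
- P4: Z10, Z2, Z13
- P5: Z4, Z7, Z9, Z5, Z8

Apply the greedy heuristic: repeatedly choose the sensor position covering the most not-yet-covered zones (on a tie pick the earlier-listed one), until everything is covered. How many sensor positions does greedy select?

Pick 1: P1 covers 5 new zones (Z4, Z10, Z9, Z8, Z6).
Pick 2: P3 covers 3 new zones (Z7, Z5, Z2).
Pick 3: P4 covers 1 new zones (Z13).
Greedy uses 3 sensor positions.

3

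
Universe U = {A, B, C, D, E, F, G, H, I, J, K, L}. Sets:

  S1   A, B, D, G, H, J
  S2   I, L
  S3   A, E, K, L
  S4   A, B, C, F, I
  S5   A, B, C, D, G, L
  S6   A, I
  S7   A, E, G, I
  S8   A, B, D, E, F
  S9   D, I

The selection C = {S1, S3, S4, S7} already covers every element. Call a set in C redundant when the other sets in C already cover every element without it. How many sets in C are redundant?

Drop S1: D, H, J uncovered — not redundant.
Drop S3: K, L uncovered — not redundant.
Drop S4: C, F uncovered — not redundant.
Drop S7: the rest still cover every element — redundant.
1 redundant: S7.

1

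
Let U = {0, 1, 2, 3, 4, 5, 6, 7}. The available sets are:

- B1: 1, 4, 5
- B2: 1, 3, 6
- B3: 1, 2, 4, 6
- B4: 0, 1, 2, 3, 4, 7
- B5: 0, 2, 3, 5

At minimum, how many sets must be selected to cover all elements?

B1, B2, B4 together cover {0, 1, 2, 3, 4, 5, 6, 7} — every element.
No 2 of the 5 sets cover everything (all 10 pairs fall short), so 3 is minimum.

3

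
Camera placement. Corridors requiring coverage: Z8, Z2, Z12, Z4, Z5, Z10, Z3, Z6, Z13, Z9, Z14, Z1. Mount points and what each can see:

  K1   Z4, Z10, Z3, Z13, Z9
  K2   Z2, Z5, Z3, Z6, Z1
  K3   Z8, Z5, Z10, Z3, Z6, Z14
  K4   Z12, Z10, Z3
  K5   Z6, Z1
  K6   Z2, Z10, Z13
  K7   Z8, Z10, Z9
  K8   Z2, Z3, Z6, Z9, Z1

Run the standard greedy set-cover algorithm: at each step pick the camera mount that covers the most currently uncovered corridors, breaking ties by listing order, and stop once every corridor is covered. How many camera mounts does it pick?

Pick 1: K3 covers 6 new corridors (Z8, Z5, Z10, Z3, Z6, Z14).
Pick 2: K1 covers 3 new corridors (Z4, Z13, Z9).
Pick 3: K2 covers 2 new corridors (Z2, Z1).
Pick 4: K4 covers 1 new corridors (Z12).
Greedy uses 4 camera mounts.

4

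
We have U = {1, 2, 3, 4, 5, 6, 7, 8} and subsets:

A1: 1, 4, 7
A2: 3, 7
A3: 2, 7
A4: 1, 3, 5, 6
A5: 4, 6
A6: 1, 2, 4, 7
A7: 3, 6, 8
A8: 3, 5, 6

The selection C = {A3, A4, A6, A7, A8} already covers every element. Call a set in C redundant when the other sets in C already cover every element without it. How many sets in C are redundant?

3

Drop A3: the rest still cover every element — redundant.
Drop A4: the rest still cover every element — redundant.
Drop A6: 4 uncovered — not redundant.
Drop A7: 8 uncovered — not redundant.
Drop A8: the rest still cover every element — redundant.
3 redundant: A3, A4, A8.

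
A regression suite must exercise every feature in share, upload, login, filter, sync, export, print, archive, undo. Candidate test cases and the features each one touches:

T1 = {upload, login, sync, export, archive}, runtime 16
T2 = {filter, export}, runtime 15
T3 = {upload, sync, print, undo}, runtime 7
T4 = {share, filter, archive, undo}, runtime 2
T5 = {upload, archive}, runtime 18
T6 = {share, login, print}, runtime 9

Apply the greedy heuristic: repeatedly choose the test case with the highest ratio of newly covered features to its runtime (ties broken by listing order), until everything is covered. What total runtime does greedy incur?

Pick 1: T4 adds 4 new (share, filter, archive, undo) at runtime 2 (ratio 4/2).
Pick 2: T3 adds 3 new (upload, sync, print) at runtime 7 (ratio 3/7).
Pick 3: T1 adds 2 new (login, export) at runtime 16 (ratio 2/16).
Greedy total runtime: 2 + 7 + 16 = 25.

25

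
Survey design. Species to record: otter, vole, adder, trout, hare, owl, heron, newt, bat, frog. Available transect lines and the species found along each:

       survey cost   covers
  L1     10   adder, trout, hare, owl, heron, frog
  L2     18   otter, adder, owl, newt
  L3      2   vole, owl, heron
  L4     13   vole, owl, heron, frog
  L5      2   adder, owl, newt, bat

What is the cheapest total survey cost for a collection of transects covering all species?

32

L1, L2, L3, L5 cover every species at survey cost 10 + 18 + 2 + 2 = 32.
Any cover uses at least 4 transects; among all covering selections none totals below 32.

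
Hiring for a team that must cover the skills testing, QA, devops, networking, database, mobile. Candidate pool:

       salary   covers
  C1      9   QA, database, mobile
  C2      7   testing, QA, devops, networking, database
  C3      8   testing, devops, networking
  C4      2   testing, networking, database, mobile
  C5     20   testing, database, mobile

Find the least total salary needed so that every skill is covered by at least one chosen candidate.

9

C2, C4 cover every skill at salary 7 + 2 = 9.
Any cover uses at least 2 candidates; among all covering selections none totals below 9.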